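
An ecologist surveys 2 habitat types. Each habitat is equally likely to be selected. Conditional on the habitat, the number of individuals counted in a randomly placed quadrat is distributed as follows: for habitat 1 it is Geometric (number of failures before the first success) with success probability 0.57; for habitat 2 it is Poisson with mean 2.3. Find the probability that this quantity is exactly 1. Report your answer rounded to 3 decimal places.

Conditional on each habitat, P(X = 1): 1: 0.2451; 2: 0.230595.
By total probability, P(X = 1) = 0.5·0.2451 + 0.5·0.230595 = 0.237848.

0.238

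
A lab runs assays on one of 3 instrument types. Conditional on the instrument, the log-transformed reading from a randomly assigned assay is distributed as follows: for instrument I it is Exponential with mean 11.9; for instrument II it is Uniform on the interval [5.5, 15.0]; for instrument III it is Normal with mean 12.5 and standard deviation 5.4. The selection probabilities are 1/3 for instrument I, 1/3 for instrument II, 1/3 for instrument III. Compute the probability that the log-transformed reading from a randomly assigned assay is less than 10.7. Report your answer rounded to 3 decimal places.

0.503

Conditional on each instrument, P(X < 10.7): I: 0.593089; II: 0.547368; III: 0.369441.
By total probability, P(X < 10.7) = 0.333333·0.593089 + 0.333333·0.547368 + 0.333333·0.369441 = 0.503299.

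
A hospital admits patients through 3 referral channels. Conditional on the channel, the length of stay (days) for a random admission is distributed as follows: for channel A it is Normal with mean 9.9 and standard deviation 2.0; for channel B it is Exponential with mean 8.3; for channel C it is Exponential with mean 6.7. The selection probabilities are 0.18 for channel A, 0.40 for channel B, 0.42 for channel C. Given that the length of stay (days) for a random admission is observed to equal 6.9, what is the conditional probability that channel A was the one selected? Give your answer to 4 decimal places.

Likelihoods f(6.9 | ·): A: 0.0647588; B: 0.0524665; C: 0.0532926.
Posterior ∝ prior × likelihood. Numerator for A: 0.18·0.0647588 = 0.0116566.
Normalizing constant: 0.18·0.0647588 + 0.4·0.0524665 + 0.42·0.0532926 = 0.0550261.
P(A | observation) = 0.0116566 / 0.0550261 = 0.211838.

0.2118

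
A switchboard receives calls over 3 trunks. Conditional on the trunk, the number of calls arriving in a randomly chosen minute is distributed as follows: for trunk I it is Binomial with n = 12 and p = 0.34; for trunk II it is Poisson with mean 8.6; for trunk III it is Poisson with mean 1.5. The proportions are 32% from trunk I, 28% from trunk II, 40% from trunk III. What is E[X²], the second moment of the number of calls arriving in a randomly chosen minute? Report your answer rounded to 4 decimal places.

30.8053

For each component E[X²] = Var + (mean)², giving I: 19.3392; II: 82.56; III: 3.75.
Overall E[X²] = 0.32·19.3392 + 0.28·82.56 + 0.4·3.75 = 30.8053.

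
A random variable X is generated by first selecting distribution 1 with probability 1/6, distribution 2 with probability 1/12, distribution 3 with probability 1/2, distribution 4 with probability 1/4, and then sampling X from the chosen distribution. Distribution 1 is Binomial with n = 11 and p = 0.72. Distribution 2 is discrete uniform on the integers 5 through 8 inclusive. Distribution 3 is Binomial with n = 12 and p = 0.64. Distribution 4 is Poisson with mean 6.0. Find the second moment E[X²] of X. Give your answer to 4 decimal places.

55.8226

For each component E[X²] = Var + (mean)², giving 1: 64.944; 2: 43.5; 3: 61.7472; 4: 42.
Overall E[X²] = 0.166667·64.944 + 0.0833333·43.5 + 0.5·61.7472 + 0.25·42 = 55.8226.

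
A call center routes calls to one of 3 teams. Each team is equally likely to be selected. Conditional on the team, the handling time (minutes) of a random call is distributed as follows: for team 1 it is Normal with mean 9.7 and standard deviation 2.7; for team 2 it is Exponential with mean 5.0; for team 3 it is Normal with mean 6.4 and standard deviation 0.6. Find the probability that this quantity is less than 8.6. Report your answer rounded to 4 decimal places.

0.7209

Conditional on each team, P(X < 8.6): 1: 0.341854; 2: 0.820934; 3: 0.999877.
By total probability, P(X < 8.6) = 0.333333·0.341854 + 0.333333·0.820934 + 0.333333·0.999877 = 0.720888.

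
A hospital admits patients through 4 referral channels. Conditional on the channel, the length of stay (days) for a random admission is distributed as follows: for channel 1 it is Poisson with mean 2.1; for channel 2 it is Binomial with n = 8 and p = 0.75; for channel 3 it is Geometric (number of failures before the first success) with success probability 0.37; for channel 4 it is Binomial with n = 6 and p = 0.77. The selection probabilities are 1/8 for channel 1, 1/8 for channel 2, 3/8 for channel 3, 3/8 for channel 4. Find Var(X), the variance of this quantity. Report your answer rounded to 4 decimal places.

Per component, 1: μ=2.1, E[X²]=6.51; 2: μ=6, E[X²]=37.5; 3: μ=1.7027, E[X²]=7.5011; 4: μ=4.62, E[X²]=22.407.
E[X] = 0.125·2.1 + 0.125·6 + 0.375·1.7027 + 0.375·4.62 = 3.38351.
E[X²] = 0.125·6.51 + 0.125·37.5 + 0.375·7.5011 + 0.375·22.407 = 16.7168.
Var(X) = E[X²] − (E[X])² = 16.7168 − 11.4482 = 5.26862.

5.2686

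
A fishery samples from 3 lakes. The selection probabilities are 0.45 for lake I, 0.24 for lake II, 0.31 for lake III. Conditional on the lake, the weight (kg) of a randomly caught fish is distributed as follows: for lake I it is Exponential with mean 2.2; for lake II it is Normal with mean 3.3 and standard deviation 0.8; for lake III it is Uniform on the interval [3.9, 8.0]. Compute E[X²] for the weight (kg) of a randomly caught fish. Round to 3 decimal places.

18.532

For each component E[X²] = Var + (mean)², giving I: 9.68; II: 11.53; III: 36.8033.
Overall E[X²] = 0.45·9.68 + 0.24·11.53 + 0.31·36.8033 = 18.5322.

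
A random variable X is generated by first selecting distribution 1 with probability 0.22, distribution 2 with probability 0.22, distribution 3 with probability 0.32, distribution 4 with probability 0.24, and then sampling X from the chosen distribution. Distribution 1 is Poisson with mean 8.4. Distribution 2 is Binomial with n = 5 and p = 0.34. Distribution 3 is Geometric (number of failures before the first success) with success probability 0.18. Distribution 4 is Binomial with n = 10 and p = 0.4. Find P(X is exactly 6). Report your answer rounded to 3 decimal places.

Conditional on each component, P(X = 6): 1: 0.109716; 2: 0; 3: 0.0547212; 4: 0.111477.
By total probability, P(X = 6) = 0.22·0.109716 + 0.22·0 + 0.32·0.0547212 + 0.24·0.111477 = 0.0684027.

0.068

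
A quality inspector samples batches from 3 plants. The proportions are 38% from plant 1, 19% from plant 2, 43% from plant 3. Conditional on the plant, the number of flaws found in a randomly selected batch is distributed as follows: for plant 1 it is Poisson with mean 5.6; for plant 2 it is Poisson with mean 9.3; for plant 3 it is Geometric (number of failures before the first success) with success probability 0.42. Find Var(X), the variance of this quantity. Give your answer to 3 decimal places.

14.329

Per component, 1: μ=5.6, E[X²]=36.96; 2: μ=9.3, E[X²]=95.79; 3: μ=1.38095, E[X²]=5.19501.
E[X] = 0.38·5.6 + 0.19·9.3 + 0.43·1.38095 = 4.48881.
E[X²] = 0.38·36.96 + 0.19·95.79 + 0.43·5.19501 = 34.4788.
Var(X) = E[X²] − (E[X])² = 34.4788 − 20.1494 = 14.3293.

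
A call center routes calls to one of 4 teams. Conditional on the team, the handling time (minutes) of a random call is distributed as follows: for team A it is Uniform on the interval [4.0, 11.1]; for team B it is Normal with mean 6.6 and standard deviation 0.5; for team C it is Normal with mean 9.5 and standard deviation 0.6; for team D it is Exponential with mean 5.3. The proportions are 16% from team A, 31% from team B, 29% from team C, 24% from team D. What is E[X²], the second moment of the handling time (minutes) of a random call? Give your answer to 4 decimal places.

63.1337

For each component E[X²] = Var + (mean)², giving A: 61.2033; B: 43.81; C: 90.61; D: 56.18.
Overall E[X²] = 0.16·61.2033 + 0.31·43.81 + 0.29·90.61 + 0.24·56.18 = 63.1337.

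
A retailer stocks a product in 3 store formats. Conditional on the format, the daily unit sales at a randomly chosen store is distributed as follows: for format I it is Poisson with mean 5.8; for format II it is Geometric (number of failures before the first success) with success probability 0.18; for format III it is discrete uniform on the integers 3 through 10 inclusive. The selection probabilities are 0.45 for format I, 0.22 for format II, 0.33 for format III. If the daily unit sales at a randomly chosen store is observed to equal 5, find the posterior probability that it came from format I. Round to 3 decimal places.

Likelihoods P(X=5 | ·): I: 0.165596; II: 0.0667332; III: 0.125.
Posterior ∝ prior × likelihood. Numerator for I: 0.45·0.165596 = 0.0745184.
Normalizing constant: 0.45·0.165596 + 0.22·0.0667332 + 0.33·0.125 = 0.13045.
P(I | observation) = 0.0745184 / 0.13045 = 0.571242.

0.571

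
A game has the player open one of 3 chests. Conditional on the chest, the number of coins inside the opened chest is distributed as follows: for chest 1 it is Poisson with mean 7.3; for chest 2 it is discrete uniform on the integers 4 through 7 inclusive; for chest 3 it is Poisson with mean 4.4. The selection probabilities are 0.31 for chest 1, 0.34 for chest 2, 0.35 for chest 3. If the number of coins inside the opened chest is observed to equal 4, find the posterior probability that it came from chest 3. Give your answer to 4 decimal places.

Likelihoods P(X=4 | ·): 1: 0.0799338; 2: 0.25; 3: 0.191736.
Posterior ∝ prior × likelihood. Numerator for 3: 0.35·0.191736 = 0.0671076.
Normalizing constant: 0.31·0.0799338 + 0.34·0.25 + 0.35·0.191736 = 0.176887.
P(3 | observation) = 0.0671076 / 0.176887 = 0.379381.

0.3794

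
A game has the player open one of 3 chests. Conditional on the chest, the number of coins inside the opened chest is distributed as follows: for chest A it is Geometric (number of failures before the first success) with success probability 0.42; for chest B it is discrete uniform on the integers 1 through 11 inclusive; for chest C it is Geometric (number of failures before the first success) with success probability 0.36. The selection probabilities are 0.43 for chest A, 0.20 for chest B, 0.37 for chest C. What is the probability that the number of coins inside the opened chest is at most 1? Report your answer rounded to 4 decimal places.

0.5220

Conditional on each chest, P(X ≤ 1): A: 0.6636; B: 0.0909091; C: 0.5904.
By total probability, P(X ≤ 1) = 0.43·0.6636 + 0.2·0.0909091 + 0.37·0.5904 = 0.521978.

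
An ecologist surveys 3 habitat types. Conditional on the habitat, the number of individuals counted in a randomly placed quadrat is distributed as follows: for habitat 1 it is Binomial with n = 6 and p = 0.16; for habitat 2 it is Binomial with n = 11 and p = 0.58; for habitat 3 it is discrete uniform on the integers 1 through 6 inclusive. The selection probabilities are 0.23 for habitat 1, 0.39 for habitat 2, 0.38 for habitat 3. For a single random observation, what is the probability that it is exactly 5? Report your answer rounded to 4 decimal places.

Conditional on each habitat, P(X = 5): 1: 0.000528482; 2: 0.166448; 3: 0.166667.
By total probability, P(X = 5) = 0.23·0.000528482 + 0.39·0.166448 + 0.38·0.166667 = 0.128369.

0.1284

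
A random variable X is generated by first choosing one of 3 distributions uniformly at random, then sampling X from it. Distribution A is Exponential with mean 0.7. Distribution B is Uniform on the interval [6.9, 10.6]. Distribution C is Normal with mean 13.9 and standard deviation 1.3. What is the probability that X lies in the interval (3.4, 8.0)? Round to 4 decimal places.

Conditional on each component, P(3.4 < X < 8.0): A: 0.00776178; B: 0.297297; C: 2.83331e-06.
By total probability, P(3.4 < X < 8.0) = 0.333333·0.00776178 + 0.333333·0.297297 + 0.333333·2.83331e-06 = 0.101687.

0.1017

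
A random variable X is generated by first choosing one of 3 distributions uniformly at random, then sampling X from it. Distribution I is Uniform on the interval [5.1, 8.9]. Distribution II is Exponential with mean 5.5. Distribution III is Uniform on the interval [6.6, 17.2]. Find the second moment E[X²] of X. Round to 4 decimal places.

For each component E[X²] = Var + (mean)², giving I: 50.2033; II: 60.5; III: 150.973.
Overall E[X²] = 0.333333·50.2033 + 0.333333·60.5 + 0.333333·150.973 = 87.2256.

87.2256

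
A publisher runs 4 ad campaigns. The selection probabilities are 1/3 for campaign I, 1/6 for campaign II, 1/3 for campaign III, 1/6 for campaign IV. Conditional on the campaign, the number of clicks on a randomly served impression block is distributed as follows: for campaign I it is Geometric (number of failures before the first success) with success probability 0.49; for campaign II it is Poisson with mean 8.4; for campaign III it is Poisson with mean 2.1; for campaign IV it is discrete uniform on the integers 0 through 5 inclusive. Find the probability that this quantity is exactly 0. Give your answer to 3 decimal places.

Conditional on each campaign, P(X = 0): I: 0.49; II: 0.000224867; III: 0.122456; IV: 0.166667.
By total probability, P(X = 0) = 0.333333·0.49 + 0.166667·0.000224867 + 0.333333·0.122456 + 0.166667·0.166667 = 0.231967.

0.232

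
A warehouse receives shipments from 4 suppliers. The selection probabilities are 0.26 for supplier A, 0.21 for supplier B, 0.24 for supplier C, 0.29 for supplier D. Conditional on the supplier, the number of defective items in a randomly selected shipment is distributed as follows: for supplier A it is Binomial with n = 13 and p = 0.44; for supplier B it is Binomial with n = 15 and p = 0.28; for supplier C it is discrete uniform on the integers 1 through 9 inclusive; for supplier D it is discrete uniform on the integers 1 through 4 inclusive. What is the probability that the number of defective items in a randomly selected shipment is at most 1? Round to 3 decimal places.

0.111

Conditional on each supplier, P(X ≤ 1): A: 0.00597332; B: 0.0495017; C: 0.111111; D: 0.25.
By total probability, P(X ≤ 1) = 0.26·0.00597332 + 0.21·0.0495017 + 0.24·0.111111 + 0.29·0.25 = 0.111115.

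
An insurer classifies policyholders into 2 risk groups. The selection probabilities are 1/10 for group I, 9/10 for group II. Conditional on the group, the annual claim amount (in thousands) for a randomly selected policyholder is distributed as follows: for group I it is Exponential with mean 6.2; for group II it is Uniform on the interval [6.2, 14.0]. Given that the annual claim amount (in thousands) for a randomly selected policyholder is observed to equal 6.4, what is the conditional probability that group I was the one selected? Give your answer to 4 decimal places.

Likelihoods f(6.4 | ·): I: 0.0574519; II: 0.128205.
Posterior ∝ prior × likelihood. Numerator for I: 0.1·0.0574519 = 0.00574519.
Normalizing constant: 0.1·0.0574519 + 0.9·0.128205 = 0.12113.
P(I | observation) = 0.00574519 / 0.12113 = 0.04743.

0.0474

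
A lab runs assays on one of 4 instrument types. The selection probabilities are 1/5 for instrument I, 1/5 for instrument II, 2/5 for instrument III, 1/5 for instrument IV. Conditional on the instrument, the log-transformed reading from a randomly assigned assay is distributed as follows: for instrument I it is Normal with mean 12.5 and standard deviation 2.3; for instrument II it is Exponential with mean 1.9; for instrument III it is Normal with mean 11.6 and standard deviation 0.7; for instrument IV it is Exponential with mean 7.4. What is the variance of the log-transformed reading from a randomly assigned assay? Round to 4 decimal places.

28.6760

Per component, I: μ=12.5, E[X²]=161.54; II: μ=1.9, E[X²]=7.22; III: μ=11.6, E[X²]=135.05; IV: μ=7.4, E[X²]=109.52.
E[X] = 0.2·12.5 + 0.2·1.9 + 0.4·11.6 + 0.2·7.4 = 9.
E[X²] = 0.2·161.54 + 0.2·7.22 + 0.4·135.05 + 0.2·109.52 = 109.676.
Var(X) = E[X²] − (E[X])² = 109.676 − 81 = 28.676.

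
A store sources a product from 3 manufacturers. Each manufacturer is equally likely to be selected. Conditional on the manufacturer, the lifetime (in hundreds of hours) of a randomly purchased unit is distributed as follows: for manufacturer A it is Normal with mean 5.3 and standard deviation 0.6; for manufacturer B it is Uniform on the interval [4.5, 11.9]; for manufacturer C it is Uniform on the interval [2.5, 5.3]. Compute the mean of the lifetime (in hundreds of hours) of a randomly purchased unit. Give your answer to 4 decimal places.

5.8000

Component means — A: 5.3; B: 8.2; C: 3.9.
E[X] = 0.333333·5.3 + 0.333333·8.2 + 0.333333·3.9 = 5.8.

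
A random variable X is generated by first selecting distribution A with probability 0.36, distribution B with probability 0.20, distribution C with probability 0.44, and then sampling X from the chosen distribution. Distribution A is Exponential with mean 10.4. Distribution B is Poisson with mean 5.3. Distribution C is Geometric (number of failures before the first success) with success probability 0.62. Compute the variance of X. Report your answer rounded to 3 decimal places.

59.411

Per component, A: μ=10.4, E[X²]=216.32; B: μ=5.3, E[X²]=33.39; C: μ=0.612903, E[X²]=1.3642.
E[X] = 0.36·10.4 + 0.2·5.3 + 0.44·0.612903 = 5.07368.
E[X²] = 0.36·216.32 + 0.2·33.39 + 0.44·1.3642 = 85.1534.
Var(X) = E[X²] − (E[X])² = 85.1534 − 25.7422 = 59.4112.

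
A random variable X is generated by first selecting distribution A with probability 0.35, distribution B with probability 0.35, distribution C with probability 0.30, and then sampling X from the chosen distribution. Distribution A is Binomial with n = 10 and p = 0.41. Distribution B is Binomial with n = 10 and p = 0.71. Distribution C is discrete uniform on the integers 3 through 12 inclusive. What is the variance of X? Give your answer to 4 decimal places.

Per component, A: μ=4.1, E[X²]=19.229; B: μ=7.1, E[X²]=52.469; C: μ=7.5, E[X²]=64.5.
E[X] = 0.35·4.1 + 0.35·7.1 + 0.3·7.5 = 6.17.
E[X²] = 0.35·19.229 + 0.35·52.469 + 0.3·64.5 = 44.4443.
Var(X) = E[X²] − (E[X])² = 44.4443 − 38.0689 = 6.3754.

6.3754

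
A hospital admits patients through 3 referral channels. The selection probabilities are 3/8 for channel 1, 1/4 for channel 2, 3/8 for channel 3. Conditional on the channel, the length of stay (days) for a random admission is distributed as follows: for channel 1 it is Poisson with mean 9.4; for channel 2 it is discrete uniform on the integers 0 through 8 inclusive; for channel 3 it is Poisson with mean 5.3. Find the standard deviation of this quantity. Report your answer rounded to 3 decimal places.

Per component, 1: μ=9.4, E[X²]=97.76; 2: μ=4, E[X²]=22.6667; 3: μ=5.3, E[X²]=33.39.
E[X] = 0.375·9.4 + 0.25·4 + 0.375·5.3 = 6.5125.
E[X²] = 0.375·97.76 + 0.25·22.6667 + 0.375·33.39 = 54.8479.
Var(X) = E[X²] − (E[X])² = 54.8479 − 42.4127 = 12.4353.
SD(X) = √12.4353 = 3.52637.

3.526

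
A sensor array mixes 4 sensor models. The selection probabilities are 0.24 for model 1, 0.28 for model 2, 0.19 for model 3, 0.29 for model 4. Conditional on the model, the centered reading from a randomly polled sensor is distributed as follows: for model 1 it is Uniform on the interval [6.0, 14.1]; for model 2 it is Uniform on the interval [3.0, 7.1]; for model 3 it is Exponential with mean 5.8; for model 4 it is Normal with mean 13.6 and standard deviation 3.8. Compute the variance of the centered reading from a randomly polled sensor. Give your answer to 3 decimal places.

Per component, 1: μ=10.05, E[X²]=106.47; 2: μ=5.05, E[X²]=26.9033; 3: μ=5.8, E[X²]=67.28; 4: μ=13.6, E[X²]=199.4.
E[X] = 0.24·10.05 + 0.28·5.05 + 0.19·5.8 + 0.29·13.6 = 8.872.
E[X²] = 0.24·106.47 + 0.28·26.9033 + 0.19·67.28 + 0.29·199.4 = 103.695.
Var(X) = E[X²] − (E[X])² = 103.695 − 78.7124 = 24.9825.

24.983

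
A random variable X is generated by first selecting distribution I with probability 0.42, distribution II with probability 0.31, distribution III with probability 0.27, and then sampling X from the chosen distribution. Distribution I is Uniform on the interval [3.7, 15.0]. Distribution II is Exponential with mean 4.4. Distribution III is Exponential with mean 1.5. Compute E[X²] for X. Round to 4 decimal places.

For each component E[X²] = Var + (mean)², giving I: 98.0633; II: 38.72; III: 4.5.
Overall E[X²] = 0.42·98.0633 + 0.31·38.72 + 0.27·4.5 = 54.4048.

54.4048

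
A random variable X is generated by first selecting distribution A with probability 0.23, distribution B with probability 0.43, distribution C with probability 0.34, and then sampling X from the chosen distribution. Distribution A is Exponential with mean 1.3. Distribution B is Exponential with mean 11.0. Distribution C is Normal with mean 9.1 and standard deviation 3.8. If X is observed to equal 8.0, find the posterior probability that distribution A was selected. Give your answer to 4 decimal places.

0.0070

Likelihoods f(8.0 | ·): A: 0.00163484; B: 0.0439296; C: 0.100677.
Posterior ∝ prior × likelihood. Numerator for A: 0.23·0.00163484 = 0.000376013.
Normalizing constant: 0.23·0.00163484 + 0.43·0.0439296 + 0.34·0.100677 = 0.0534959.
P(A | observation) = 0.000376013 / 0.0534959 = 0.00702882.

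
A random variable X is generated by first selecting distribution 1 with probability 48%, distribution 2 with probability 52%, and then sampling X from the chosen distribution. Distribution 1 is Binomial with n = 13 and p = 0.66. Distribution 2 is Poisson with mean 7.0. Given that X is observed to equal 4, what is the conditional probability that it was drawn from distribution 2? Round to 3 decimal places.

0.923

Likelihoods P(X=4 | ·): 1: 0.00823744; 2: 0.0912262.
Posterior ∝ prior × likelihood. Numerator for 2: 0.52·0.0912262 = 0.0474376.
Normalizing constant: 0.48·0.00823744 + 0.52·0.0912262 = 0.0513916.
P(2 | observation) = 0.0474376 / 0.0513916 = 0.923062.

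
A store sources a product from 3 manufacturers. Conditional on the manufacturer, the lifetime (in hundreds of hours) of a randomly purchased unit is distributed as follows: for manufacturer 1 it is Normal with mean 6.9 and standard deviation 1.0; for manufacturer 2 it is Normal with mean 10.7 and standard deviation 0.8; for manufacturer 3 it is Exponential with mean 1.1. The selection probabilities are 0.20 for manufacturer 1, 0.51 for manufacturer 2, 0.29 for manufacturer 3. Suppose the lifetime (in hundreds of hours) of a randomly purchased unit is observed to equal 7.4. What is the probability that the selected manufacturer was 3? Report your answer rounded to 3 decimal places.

Likelihoods f(7.4 | ·): 1: 0.352065; 2: 0.000100676; 3: 0.0010889.
Posterior ∝ prior × likelihood. Numerator for 3: 0.29·0.0010889 = 0.000315782.
Normalizing constant: 0.2·0.352065 + 0.51·0.000100676 + 0.29·0.0010889 = 0.0707802.
P(3 | observation) = 0.000315782 / 0.0707802 = 0.00446145.

0.004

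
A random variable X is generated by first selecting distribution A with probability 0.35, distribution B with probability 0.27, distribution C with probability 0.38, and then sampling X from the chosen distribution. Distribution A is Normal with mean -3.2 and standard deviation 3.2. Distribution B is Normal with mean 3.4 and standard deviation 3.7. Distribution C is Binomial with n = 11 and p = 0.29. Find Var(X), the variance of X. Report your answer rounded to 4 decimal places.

17.6926

Per component, A: μ=-3.2, E[X²]=20.48; B: μ=3.4, E[X²]=25.25; C: μ=3.19, E[X²]=12.441.
E[X] = 0.35·-3.2 + 0.27·3.4 + 0.38·3.19 = 1.0102.
E[X²] = 0.35·20.48 + 0.27·25.25 + 0.38·12.441 = 18.7131.
Var(X) = E[X²] − (E[X])² = 18.7131 − 1.0205 = 17.6926.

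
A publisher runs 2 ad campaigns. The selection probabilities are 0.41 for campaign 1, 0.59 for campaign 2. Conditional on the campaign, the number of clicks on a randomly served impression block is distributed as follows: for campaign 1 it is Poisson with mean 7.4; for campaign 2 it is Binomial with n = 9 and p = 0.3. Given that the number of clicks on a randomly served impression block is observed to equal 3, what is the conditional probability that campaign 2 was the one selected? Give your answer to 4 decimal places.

Likelihoods P(X=3 | ·): 1: 0.0412824; 2: 0.266828.
Posterior ∝ prior × likelihood. Numerator for 2: 0.59·0.266828 = 0.157428.
Normalizing constant: 0.41·0.0412824 + 0.59·0.266828 = 0.174354.
P(2 | observation) = 0.157428 / 0.174354 = 0.902923.

0.9029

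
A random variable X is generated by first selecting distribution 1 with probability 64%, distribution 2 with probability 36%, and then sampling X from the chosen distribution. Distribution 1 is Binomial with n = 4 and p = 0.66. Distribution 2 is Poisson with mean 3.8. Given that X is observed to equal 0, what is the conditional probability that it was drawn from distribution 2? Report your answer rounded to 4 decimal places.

Likelihoods P(X=0 | ·): 1: 0.0133634; 2: 0.0223708.
Posterior ∝ prior × likelihood. Numerator for 2: 0.36·0.0223708 = 0.00805348.
Normalizing constant: 0.64·0.0133634 + 0.36·0.0223708 = 0.016606.
P(2 | observation) = 0.00805348 / 0.016606 = 0.484973.

0.4850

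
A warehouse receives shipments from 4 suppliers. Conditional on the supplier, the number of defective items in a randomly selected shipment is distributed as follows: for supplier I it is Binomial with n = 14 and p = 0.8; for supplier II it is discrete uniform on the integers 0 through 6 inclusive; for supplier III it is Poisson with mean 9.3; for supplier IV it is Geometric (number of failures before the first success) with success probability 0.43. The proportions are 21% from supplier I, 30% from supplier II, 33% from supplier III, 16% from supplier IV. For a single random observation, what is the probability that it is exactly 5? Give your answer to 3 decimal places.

Conditional on each supplier, P(X = 5): I: 0.00033588; II: 0.142857; III: 0.0530023; IV: 0.0258728.
By total probability, P(X = 5) = 0.21·0.00033588 + 0.3·0.142857 + 0.33·0.0530023 + 0.16·0.0258728 = 0.0645581.

0.065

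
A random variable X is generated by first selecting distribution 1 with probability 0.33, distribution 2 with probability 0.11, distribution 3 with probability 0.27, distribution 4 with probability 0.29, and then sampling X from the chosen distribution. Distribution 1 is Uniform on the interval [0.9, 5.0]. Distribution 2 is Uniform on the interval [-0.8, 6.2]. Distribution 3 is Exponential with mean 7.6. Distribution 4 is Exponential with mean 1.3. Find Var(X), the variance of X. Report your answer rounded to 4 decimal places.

23.0695

Per component, 1: μ=2.95, E[X²]=10.1033; 2: μ=2.7, E[X²]=11.3733; 3: μ=7.6, E[X²]=115.52; 4: μ=1.3, E[X²]=3.38.
E[X] = 0.33·2.95 + 0.11·2.7 + 0.27·7.6 + 0.29·1.3 = 3.6995.
E[X²] = 0.33·10.1033 + 0.11·11.3733 + 0.27·115.52 + 0.29·3.38 = 36.7558.
Var(X) = E[X²] − (E[X])² = 36.7558 − 13.6863 = 23.0695.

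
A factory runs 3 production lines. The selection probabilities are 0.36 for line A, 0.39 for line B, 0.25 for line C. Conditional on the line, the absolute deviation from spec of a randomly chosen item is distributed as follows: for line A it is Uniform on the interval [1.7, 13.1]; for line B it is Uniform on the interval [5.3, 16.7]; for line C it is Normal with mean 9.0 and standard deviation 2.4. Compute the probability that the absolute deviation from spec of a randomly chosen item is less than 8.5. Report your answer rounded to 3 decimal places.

0.429

Conditional on each line, P(X < 8.5): A: 0.596491; B: 0.280702; C: 0.417484.
By total probability, P(X < 8.5) = 0.36·0.596491 + 0.39·0.280702 + 0.25·0.417484 = 0.428582.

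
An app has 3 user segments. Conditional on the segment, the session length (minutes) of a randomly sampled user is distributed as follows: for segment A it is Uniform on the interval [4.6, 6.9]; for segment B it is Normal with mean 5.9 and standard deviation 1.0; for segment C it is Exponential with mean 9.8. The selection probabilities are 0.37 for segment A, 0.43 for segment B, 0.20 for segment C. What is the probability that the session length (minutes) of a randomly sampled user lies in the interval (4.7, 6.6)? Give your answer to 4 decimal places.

0.6039

Conditional on each segment, P(4.7 < X < 6.6): A: 0.826087; B: 0.642967; C: 0.1091.
By total probability, P(4.7 < X < 6.6) = 0.37·0.826087 + 0.43·0.642967 + 0.2·0.1091 = 0.603948.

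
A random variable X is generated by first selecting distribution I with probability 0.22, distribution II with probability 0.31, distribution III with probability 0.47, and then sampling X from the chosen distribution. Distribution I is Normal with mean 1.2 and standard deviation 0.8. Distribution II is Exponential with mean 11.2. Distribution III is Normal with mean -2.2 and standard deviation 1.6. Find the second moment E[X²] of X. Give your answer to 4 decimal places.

For each component E[X²] = Var + (mean)², giving I: 2.08; II: 250.88; III: 7.4.
Overall E[X²] = 0.22·2.08 + 0.31·250.88 + 0.47·7.4 = 81.7084.

81.7084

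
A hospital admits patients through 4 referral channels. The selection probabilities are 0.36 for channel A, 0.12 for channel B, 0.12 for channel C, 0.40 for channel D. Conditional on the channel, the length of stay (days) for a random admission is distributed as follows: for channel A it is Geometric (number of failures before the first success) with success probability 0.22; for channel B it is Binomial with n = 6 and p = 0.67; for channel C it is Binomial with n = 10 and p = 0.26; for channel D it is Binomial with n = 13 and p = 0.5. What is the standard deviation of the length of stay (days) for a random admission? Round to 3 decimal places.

3.139

Per component, A: μ=3.54545, E[X²]=28.686; B: μ=4.02, E[X²]=17.487; C: μ=2.6, E[X²]=8.684; D: μ=6.5, E[X²]=45.5.
E[X] = 0.36·3.54545 + 0.12·4.02 + 0.12·2.6 + 0.4·6.5 = 4.67076.
E[X²] = 0.36·28.686 + 0.12·17.487 + 0.12·8.684 + 0.4·45.5 = 31.6675.
Var(X) = E[X²] − (E[X])² = 31.6675 − 21.816 = 9.85143.
SD(X) = √9.85143 = 3.1387.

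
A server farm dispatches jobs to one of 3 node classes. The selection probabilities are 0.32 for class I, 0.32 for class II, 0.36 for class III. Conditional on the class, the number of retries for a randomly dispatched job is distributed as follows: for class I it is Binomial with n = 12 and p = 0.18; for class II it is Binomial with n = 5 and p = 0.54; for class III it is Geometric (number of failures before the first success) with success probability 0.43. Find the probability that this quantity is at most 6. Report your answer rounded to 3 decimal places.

Conditional on each class, P(X ≤ 6): I: 0.99793; II: 1; III: 0.980451.
By total probability, P(X ≤ 6) = 0.32·0.99793 + 0.32·1 + 0.36·0.980451 = 0.9923.

0.992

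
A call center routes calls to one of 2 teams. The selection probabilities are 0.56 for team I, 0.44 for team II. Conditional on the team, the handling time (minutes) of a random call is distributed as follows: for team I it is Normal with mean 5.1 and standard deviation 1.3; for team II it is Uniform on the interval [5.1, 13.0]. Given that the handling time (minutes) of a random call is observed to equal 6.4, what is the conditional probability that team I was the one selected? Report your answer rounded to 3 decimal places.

0.652

Likelihoods f(6.4 | ·): I: 0.186131; II: 0.126582.
Posterior ∝ prior × likelihood. Numerator for I: 0.56·0.186131 = 0.104234.
Normalizing constant: 0.56·0.186131 + 0.44·0.126582 = 0.15993.
P(I | observation) = 0.104234 / 0.15993 = 0.651746.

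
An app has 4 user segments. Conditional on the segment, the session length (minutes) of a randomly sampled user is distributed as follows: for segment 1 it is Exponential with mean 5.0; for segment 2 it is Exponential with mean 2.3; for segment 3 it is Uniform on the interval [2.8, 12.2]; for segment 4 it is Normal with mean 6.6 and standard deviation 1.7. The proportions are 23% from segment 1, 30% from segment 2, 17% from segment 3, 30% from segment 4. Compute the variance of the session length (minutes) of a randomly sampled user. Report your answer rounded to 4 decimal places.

Per component, 1: μ=5, E[X²]=50; 2: μ=2.3, E[X²]=10.58; 3: μ=7.5, E[X²]=63.6133; 4: μ=6.6, E[X²]=46.45.
E[X] = 0.23·5 + 0.3·2.3 + 0.17·7.5 + 0.3·6.6 = 5.095.
E[X²] = 0.23·50 + 0.3·10.58 + 0.17·63.6133 + 0.3·46.45 = 39.4233.
Var(X) = E[X²] − (E[X])² = 39.4233 − 25.959 = 13.4642.

13.4642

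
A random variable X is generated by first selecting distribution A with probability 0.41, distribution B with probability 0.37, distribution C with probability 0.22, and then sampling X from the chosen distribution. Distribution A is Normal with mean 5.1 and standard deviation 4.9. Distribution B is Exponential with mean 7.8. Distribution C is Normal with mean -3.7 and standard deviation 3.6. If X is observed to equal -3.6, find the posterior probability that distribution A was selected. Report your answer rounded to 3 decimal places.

Likelihoods f(-3.6 | ·): A: 0.0168334; B: 0; C: 0.110775.
Posterior ∝ prior × likelihood. Numerator for A: 0.41·0.0168334 = 0.00690168.
Normalizing constant: 0.41·0.0168334 + 0.37·0 + 0.22·0.110775 = 0.0312721.
P(A | observation) = 0.00690168 / 0.0312721 = 0.220698.

0.221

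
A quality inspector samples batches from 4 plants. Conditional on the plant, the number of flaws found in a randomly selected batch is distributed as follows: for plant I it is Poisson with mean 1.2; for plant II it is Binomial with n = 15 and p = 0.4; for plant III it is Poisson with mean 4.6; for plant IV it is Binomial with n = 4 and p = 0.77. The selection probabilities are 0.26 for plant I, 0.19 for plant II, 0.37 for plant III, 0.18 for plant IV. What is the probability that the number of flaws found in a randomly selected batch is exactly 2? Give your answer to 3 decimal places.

Conditional on each plant, P(X = 2): I: 0.21686; II: 0.021942; III: 0.106348; IV: 0.188186.
By total probability, P(X = 2) = 0.26·0.21686 + 0.19·0.021942 + 0.37·0.106348 + 0.18·0.188186 = 0.133775.

0.134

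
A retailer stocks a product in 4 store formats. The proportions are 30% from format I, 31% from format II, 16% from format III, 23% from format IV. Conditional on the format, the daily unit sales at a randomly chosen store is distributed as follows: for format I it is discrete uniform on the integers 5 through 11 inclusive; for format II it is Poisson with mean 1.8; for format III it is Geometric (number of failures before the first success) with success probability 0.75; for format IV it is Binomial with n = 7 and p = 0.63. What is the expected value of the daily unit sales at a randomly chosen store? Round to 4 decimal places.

4.0256

Component means — I: 8; II: 1.8; III: 0.333333; IV: 4.41.
E[X] = 0.3·8 + 0.31·1.8 + 0.16·0.333333 + 0.23·4.41 = 4.02563.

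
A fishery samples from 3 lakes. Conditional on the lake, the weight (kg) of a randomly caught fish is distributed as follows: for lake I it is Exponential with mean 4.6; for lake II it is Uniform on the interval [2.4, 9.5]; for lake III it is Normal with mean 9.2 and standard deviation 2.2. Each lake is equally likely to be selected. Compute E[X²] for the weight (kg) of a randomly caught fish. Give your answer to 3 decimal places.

For each component E[X²] = Var + (mean)², giving I: 42.32; II: 39.6033; III: 89.48.
Overall E[X²] = 0.333333·42.32 + 0.333333·39.6033 + 0.333333·89.48 = 57.1344.

57.134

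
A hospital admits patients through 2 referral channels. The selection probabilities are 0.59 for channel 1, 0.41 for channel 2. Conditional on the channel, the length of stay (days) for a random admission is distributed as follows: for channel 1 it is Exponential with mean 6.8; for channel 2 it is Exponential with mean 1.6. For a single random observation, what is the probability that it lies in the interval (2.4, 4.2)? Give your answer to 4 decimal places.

0.1582

Conditional on each channel, P(2.4 < X < 4.2): 1: 0.163407; 2: 0.15069.
By total probability, P(2.4 < X < 4.2) = 0.59·0.163407 + 0.41·0.15069 = 0.158193.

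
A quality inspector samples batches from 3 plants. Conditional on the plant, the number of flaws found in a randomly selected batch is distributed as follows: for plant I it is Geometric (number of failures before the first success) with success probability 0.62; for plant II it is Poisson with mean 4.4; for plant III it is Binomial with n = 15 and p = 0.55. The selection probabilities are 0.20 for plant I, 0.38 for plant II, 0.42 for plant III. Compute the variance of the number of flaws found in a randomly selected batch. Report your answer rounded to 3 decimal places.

Per component, I: μ=0.612903, E[X²]=1.3642; II: μ=4.4, E[X²]=23.76; III: μ=8.25, E[X²]=71.775.
E[X] = 0.2·0.612903 + 0.38·4.4 + 0.42·8.25 = 5.25958.
E[X²] = 0.2·1.3642 + 0.38·23.76 + 0.42·71.775 = 39.4471.
Var(X) = E[X²] − (E[X])² = 39.4471 − 27.6632 = 11.784.

11.784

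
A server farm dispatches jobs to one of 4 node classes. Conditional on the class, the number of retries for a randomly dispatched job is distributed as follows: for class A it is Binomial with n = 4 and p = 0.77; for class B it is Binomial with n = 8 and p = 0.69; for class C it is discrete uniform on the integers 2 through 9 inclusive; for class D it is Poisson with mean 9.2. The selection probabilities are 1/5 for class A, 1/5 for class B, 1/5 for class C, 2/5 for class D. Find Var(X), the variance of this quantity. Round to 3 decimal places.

Per component, A: μ=3.08, E[X²]=10.1948; B: μ=5.52, E[X²]=32.1816; C: μ=5.5, E[X²]=35.5; D: μ=9.2, E[X²]=93.84.
E[X] = 0.2·3.08 + 0.2·5.52 + 0.2·5.5 + 0.4·9.2 = 6.5.
E[X²] = 0.2·10.1948 + 0.2·32.1816 + 0.2·35.5 + 0.4·93.84 = 53.1113.
Var(X) = E[X²] − (E[X])² = 53.1113 − 42.25 = 10.8613.

10.861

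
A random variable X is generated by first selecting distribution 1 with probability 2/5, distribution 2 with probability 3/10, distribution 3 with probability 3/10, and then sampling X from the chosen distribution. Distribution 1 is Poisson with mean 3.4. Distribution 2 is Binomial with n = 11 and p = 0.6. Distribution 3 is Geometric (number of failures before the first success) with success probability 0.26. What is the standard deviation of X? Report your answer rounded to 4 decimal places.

Per component, 1: μ=3.4, E[X²]=14.96; 2: μ=6.6, E[X²]=46.2; 3: μ=2.84615, E[X²]=19.0473.
E[X] = 0.4·3.4 + 0.3·6.6 + 0.3·2.84615 = 4.19385.
E[X²] = 0.4·14.96 + 0.3·46.2 + 0.3·19.0473 = 25.5582.
Var(X) = E[X²] − (E[X])² = 25.5582 − 17.5883 = 7.96986.
SD(X) = √7.96986 = 2.82309.

2.8231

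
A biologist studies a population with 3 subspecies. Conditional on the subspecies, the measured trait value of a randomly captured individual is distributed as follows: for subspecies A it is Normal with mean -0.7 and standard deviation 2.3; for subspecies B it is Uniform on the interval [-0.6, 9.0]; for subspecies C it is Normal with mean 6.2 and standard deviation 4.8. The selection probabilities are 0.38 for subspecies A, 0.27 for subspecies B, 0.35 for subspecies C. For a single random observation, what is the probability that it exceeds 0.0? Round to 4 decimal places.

Conditional on each subspecies, P(X > 0.0): A: 0.380431; B: 0.9375; C: 0.901764.
By total probability, P(X > 0.0) = 0.38·0.380431 + 0.27·0.9375 + 0.35·0.901764 = 0.713306.

0.7133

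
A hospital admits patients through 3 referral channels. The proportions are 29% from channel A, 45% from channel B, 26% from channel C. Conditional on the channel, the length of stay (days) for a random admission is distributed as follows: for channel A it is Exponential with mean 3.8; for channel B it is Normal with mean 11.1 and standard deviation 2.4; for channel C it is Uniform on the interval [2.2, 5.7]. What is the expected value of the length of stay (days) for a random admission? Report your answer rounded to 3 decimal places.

Component means — A: 3.8; B: 11.1; C: 3.95.
E[X] = 0.29·3.8 + 0.45·11.1 + 0.26·3.95 = 7.124.

7.124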